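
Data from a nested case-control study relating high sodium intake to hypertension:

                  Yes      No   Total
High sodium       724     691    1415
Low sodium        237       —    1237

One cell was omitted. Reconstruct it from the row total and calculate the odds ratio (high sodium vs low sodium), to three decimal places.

The missing cell is in the unexposed row: 1237 − 237 = 1000.
So a = 724, b = 691, c = 237, d = 1000.
OR = (a·d)/(b·c) = (724 × 1000) / (691 × 237) = 724000 / 163767 = 4.42092

4.421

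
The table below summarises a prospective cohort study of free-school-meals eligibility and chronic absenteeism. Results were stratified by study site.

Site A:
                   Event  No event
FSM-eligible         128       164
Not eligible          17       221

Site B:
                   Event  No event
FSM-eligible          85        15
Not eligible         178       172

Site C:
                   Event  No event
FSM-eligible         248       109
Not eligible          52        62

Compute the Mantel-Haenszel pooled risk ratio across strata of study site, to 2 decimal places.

RR_MH = Σ(aᵢ·n₀ᵢ/nᵢ) / Σ(cᵢ·n₁ᵢ/nᵢ), with n₁ᵢ = aᵢ+bᵢ (exposed), n₀ᵢ = cᵢ+dᵢ (unexposed), nᵢ = n₁ᵢ+n₀ᵢ.
Stratum 1 (Site A): n₁ = 292, n₀ = 238, n = 530; a·n₀/n = 128·238/530 = 57.4792; c·n₁/n = 17·292/530 = 9.3660
Stratum 2 (Site B): n₁ = 100, n₀ = 350, n = 450; a·n₀/n = 85·350/450 = 66.1111; c·n₁/n = 178·100/450 = 39.5556
Stratum 3 (Site C): n₁ = 357, n₀ = 114, n = 471; a·n₀/n = 248·114/471 = 60.0255; c·n₁/n = 52·357/471 = 39.4140
RR_MH = (57.4792 + 66.1111 + 60.0255) / (9.3660 + 39.5556 + 39.4140) = 183.6158 / 88.3356 = 2.07862

2.08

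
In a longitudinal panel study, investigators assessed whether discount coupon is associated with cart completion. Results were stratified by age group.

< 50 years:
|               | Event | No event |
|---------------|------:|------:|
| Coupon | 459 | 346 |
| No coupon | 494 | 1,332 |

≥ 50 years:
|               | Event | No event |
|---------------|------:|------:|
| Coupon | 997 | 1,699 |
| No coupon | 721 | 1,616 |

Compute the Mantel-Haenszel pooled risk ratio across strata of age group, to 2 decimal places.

1.45

RR_MH = Σ(aᵢ·n₀ᵢ/nᵢ) / Σ(cᵢ·n₁ᵢ/nᵢ), with n₁ᵢ = aᵢ+bᵢ (exposed), n₀ᵢ = cᵢ+dᵢ (unexposed), nᵢ = n₁ᵢ+n₀ᵢ.
Stratum 1 (< 50 years): n₁ = 805, n₀ = 1826, n = 2631; a·n₀/n = 459·1826/2631 = 318.5610; c·n₁/n = 494·805/2631 = 151.1479
Stratum 2 (≥ 50 years): n₁ = 2696, n₀ = 2337, n = 5033; a·n₀/n = 997·2337/5033 = 462.9424; c·n₁/n = 721·2696/5033 = 386.2142
RR_MH = (318.5610 + 462.9424) / (151.1479 + 386.2142) = 781.5034 / 537.3620 = 1.45433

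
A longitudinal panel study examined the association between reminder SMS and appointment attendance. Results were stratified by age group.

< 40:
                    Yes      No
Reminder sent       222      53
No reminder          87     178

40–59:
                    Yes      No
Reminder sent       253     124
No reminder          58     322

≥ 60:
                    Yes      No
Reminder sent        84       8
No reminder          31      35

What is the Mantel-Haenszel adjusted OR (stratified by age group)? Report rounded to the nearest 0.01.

OR_MH = Σ(aᵢdᵢ/nᵢ) / Σ(bᵢcᵢ/nᵢ), where nᵢ is the stratum total.
Stratum 1 (< 40): n = 540; a·d/n = 222·178/540 = 73.1778; b·c/n = 53·87/540 = 8.5389
Stratum 2 (40–59): n = 757; a·d/n = 253·322/757 = 107.6169; b·c/n = 124·58/757 = 9.5007
Stratum 3 (≥ 60): n = 158; a·d/n = 84·35/158 = 18.6076; b·c/n = 8·31/158 = 1.5696
OR_MH = (73.1778 + 107.6169 + 18.6076) / (8.5389 + 9.5007 + 1.5696) = 199.4023 / 19.6092 = 10.16883

10.17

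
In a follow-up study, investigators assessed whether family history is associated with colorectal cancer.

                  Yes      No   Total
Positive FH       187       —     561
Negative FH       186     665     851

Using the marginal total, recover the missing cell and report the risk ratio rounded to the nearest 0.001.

The missing cell is in the exposed row: 561 − 187 = 374.
So a = 187, b = 374, c = 186, d = 665.
RR = [a/(a+b)] / [c/(c+d)] = (187/561) / (186/851) = 0.33333/0.21857 = 1.52509

1.525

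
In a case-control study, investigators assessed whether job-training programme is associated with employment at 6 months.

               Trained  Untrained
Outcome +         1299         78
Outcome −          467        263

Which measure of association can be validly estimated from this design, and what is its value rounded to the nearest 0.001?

Reading the table with exposure as columns: a = 1299 (Trained, case), b = 467 (Trained, non-case), c = 78 (Untrained, case), d = 263.
This is a case-control study: participants were sampled on outcome status, so risks in the source population cannot be estimated directly — relative risk is not valid here. The odds ratio is the appropriate measure.
OR = (a·d)/(b·c) = (1299 × 263) / (467 × 78) = 341637 / 36426 = 9.37893

9.379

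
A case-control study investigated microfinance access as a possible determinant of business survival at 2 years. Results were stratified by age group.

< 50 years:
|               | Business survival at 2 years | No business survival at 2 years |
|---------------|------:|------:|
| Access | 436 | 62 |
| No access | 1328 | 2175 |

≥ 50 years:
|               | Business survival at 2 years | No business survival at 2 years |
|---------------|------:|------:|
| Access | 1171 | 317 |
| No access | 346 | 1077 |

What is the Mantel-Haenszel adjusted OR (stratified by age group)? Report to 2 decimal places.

OR_MH = Σ(aᵢdᵢ/nᵢ) / Σ(bᵢcᵢ/nᵢ), where nᵢ is the stratum total.
Stratum 1 (< 50 years): n = 4001; a·d/n = 436·2175/4001 = 237.0157; b·c/n = 62·1328/4001 = 20.5789
Stratum 2 (≥ 50 years): n = 2911; a·d/n = 1171·1077/2911 = 433.2418; b·c/n = 317·346/2911 = 37.6785
OR_MH = (237.0157 + 433.2418) / (20.5789 + 37.6785) = 670.2576 / 58.2573 = 11.50512

11.51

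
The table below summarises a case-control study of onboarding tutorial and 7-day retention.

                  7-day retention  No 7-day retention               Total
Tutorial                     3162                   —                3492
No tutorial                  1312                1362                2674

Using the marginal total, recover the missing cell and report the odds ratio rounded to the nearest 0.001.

9.947

The missing cell is in the exposed row: 3492 − 3162 = 330.
So a = 3162, b = 330, c = 1312, d = 1362.
OR = (a·d)/(b·c) = (3162 × 1362) / (330 × 1312) = 4306644 / 432960 = 9.94698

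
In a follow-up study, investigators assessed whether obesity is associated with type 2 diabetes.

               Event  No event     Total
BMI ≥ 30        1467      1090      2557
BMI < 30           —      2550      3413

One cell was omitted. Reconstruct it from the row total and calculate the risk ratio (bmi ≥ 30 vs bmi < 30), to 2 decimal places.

The missing cell is in the unexposed row: 3413 − 2550 = 863.
So a = 1467, b = 1090, c = 863, d = 2550.
RR = [a/(a+b)] / [c/(c+d)] = (1467/2557) / (863/3413) = 0.57372/0.25286 = 2.26895

2.27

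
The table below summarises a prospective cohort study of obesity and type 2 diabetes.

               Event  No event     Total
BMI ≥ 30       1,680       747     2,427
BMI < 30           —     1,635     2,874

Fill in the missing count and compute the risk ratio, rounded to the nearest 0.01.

The missing cell is in the unexposed row: 2874 − 1635 = 1239.
So a = 1680, b = 747, c = 1239, d = 1635.
RR = [a/(a+b)] / [c/(c+d)] = (1680/2427) / (1239/2874) = 0.69221/0.43111 = 1.60567

1.61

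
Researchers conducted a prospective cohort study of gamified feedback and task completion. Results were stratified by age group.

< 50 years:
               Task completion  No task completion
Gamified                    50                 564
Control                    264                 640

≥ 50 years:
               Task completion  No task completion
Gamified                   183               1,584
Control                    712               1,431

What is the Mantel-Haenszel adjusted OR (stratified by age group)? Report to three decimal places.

OR_MH = Σ(aᵢdᵢ/nᵢ) / Σ(bᵢcᵢ/nᵢ), where nᵢ is the stratum total.
Stratum 1 (< 50 years): n = 1518; a·d/n = 50·640/1518 = 21.0804; b·c/n = 564·264/1518 = 98.0870
Stratum 2 (≥ 50 years): n = 3910; a·d/n = 183·1431/3910 = 66.9752; b·c/n = 1584·712/3910 = 288.4419
OR_MH = (21.0804 + 66.9752) / (98.0870 + 288.4419) = 88.0556 / 386.5289 = 0.22781

0.228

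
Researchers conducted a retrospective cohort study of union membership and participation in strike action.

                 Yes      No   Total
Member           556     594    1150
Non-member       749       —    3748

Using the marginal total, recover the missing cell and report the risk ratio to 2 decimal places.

2.42

The missing cell is in the unexposed row: 3748 − 749 = 2999.
So a = 556, b = 594, c = 749, d = 2999.
RR = [a/(a+b)] / [c/(c+d)] = (556/1150) / (749/3748) = 0.48348/0.19984 = 2.41933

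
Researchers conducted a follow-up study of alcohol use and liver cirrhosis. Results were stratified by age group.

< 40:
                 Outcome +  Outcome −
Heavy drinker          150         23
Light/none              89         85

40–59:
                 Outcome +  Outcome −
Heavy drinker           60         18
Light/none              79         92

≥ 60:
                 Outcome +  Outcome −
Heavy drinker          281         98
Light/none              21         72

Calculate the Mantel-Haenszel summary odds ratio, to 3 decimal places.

6.373

OR_MH = Σ(aᵢdᵢ/nᵢ) / Σ(bᵢcᵢ/nᵢ), where nᵢ is the stratum total.
Stratum 1 (< 40): n = 347; a·d/n = 150·85/347 = 36.7435; b·c/n = 23·89/347 = 5.8991
Stratum 2 (40–59): n = 249; a·d/n = 60·92/249 = 22.1687; b·c/n = 18·79/249 = 5.7108
Stratum 3 (≥ 60): n = 472; a·d/n = 281·72/472 = 42.8644; b·c/n = 98·21/472 = 4.3602
OR_MH = (36.7435 + 22.1687 + 42.8644) / (5.8991 + 5.7108 + 4.3602) = 101.7766 / 15.9701 = 6.37293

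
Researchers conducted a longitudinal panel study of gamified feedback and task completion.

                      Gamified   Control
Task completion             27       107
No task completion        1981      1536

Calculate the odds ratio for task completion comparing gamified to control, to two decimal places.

Reading the table with exposure as columns: a = 27 (Gamified, case), b = 1981 (Gamified, non-case), c = 107 (Control, case), d = 1536.
OR = (a·d)/(b·c) = (27 × 1536) / (1981 × 107) = 41472 / 211967 = 0.19565
Exposure is associated with lower odds of task completion (OR = 0.20 < 1).

0.20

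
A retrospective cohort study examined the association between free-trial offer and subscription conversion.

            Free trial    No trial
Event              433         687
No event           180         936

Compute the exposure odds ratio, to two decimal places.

3.28

Reading the table with exposure as columns: a = 433 (Free trial, case), b = 180 (Free trial, non-case), c = 687 (No trial, case), d = 936.
OR = (a·d)/(b·c) = (433 × 936) / (180 × 687) = 405288 / 123660 = 3.27744
The odds of subscription conversion are about 3.28 times as high in the free trial group.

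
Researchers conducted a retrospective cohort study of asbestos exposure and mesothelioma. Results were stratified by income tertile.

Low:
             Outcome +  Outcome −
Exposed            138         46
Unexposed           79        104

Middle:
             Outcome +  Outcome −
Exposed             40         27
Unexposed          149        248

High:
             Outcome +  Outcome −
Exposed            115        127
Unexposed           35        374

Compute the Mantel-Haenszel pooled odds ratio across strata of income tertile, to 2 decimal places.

OR_MH = Σ(aᵢdᵢ/nᵢ) / Σ(bᵢcᵢ/nᵢ), where nᵢ is the stratum total.
Stratum 1 (Low): n = 367; a·d/n = 138·104/367 = 39.1063; b·c/n = 46·79/367 = 9.9019
Stratum 2 (Middle): n = 464; a·d/n = 40·248/464 = 21.3793; b·c/n = 27·149/464 = 8.6703
Stratum 3 (High): n = 651; a·d/n = 115·374/651 = 66.0676; b·c/n = 127·35/651 = 6.8280
OR_MH = (39.1063 + 21.3793 + 66.0676) / (9.9019 + 8.6703 + 6.8280) = 126.5532 / 25.4001 = 4.98238

4.98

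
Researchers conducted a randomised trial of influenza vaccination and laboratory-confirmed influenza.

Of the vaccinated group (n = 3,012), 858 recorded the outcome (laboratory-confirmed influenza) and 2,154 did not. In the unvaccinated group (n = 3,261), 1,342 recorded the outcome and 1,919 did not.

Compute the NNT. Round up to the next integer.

8

Risk in treated group = 858/3012 = 0.28486; risk in control = 1342/3261 = 0.41153.
Absolute risk reduction = 0.41153 − 0.28486 = 0.12667
NNT = 1 / ARR = 1 / 0.12667 = 7.895 → round up → 8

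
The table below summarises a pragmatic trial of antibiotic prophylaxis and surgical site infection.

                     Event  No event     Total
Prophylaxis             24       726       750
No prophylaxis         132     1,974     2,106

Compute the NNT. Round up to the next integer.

Risk in treated group = 24/750 = 0.03200; risk in control = 132/2106 = 0.06268.
Absolute risk reduction = 0.06268 − 0.03200 = 0.03068
NNT = 1 / ARR = 1 / 0.03068 = 32.597 → round up → 33

33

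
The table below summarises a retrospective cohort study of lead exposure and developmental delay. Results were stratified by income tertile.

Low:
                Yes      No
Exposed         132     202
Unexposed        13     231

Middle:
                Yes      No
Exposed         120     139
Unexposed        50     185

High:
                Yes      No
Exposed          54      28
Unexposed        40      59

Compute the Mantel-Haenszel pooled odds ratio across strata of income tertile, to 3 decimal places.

OR_MH = Σ(aᵢdᵢ/nᵢ) / Σ(bᵢcᵢ/nᵢ), where nᵢ is the stratum total.
Stratum 1 (Low): n = 578; a·d/n = 132·231/578 = 52.7543; b·c/n = 202·13/578 = 4.5433
Stratum 2 (Middle): n = 494; a·d/n = 120·185/494 = 44.9393; b·c/n = 139·50/494 = 14.0688
Stratum 3 (High): n = 181; a·d/n = 54·59/181 = 17.6022; b·c/n = 28·40/181 = 6.1878
OR_MH = (52.7543 + 44.9393 + 17.6022) / (4.5433 + 14.0688 + 6.1878) = 115.2958 / 24.7999 = 4.64904

4.649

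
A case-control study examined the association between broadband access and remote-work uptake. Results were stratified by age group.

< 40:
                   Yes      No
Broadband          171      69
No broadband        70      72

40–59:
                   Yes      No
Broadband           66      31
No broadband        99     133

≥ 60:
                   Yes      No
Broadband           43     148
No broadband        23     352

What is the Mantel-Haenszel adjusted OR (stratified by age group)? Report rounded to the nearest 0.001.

3.061

OR_MH = Σ(aᵢdᵢ/nᵢ) / Σ(bᵢcᵢ/nᵢ), where nᵢ is the stratum total.
Stratum 1 (< 40): n = 382; a·d/n = 171·72/382 = 32.2304; b·c/n = 69·70/382 = 12.6440
Stratum 2 (40–59): n = 329; a·d/n = 66·133/329 = 26.6809; b·c/n = 31·99/329 = 9.3283
Stratum 3 (≥ 60): n = 566; a·d/n = 43·352/566 = 26.7420; b·c/n = 148·23/566 = 6.0141
OR_MH = (32.2304 + 26.6809 + 26.7420) / (12.6440 + 9.3283 + 6.0141) = 85.6533 / 27.9864 = 3.06053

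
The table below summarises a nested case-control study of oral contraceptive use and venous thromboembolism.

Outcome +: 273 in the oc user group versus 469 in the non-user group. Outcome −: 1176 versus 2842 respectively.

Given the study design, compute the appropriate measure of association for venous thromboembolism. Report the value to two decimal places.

1.41

From the description: a = 273, b = 1176, c = 469, d = 2842.
This is a nested case-control study: participants were sampled on outcome status, so risks in the source population cannot be estimated directly — relative risk is not valid here. The odds ratio is the appropriate measure.
OR = (a·d)/(b·c) = (273 × 2842) / (1176 × 469) = 775866 / 551544 = 1.40672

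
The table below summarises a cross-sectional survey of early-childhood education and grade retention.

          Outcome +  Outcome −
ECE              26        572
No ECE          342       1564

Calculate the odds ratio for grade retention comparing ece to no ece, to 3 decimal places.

0.208

Cells: a = 26, b = 572, c = 342, d = 1564.
OR = (a·d)/(b·c) = (26 × 1564) / (572 × 342) = 40664 / 195624 = 0.20787
Exposure is associated with lower odds of grade retention (OR = 0.21 < 1).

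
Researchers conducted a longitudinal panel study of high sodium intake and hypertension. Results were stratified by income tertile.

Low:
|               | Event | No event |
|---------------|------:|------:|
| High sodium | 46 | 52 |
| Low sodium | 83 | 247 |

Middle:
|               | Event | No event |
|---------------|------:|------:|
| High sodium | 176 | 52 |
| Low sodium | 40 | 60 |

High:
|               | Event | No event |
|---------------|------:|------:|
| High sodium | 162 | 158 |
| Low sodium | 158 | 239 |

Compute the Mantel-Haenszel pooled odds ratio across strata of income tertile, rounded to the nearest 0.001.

2.200

OR_MH = Σ(aᵢdᵢ/nᵢ) / Σ(bᵢcᵢ/nᵢ), where nᵢ is the stratum total.
Stratum 1 (Low): n = 428; a·d/n = 46·247/428 = 26.5467; b·c/n = 52·83/428 = 10.0841
Stratum 2 (Middle): n = 328; a·d/n = 176·60/328 = 32.1951; b·c/n = 52·40/328 = 6.3415
Stratum 3 (High): n = 717; a·d/n = 162·239/717 = 54.0000; b·c/n = 158·158/717 = 34.8173
OR_MH = (26.5467 + 32.1951 + 54.0000) / (10.0841 + 6.3415 + 34.8173) = 112.7419 / 51.2429 = 2.20015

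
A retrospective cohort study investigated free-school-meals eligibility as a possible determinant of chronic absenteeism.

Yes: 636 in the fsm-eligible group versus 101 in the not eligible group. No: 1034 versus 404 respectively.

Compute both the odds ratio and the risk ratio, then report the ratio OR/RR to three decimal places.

From the description: a = 636, b = 1034, c = 101, d = 404.
OR = (636·404)/(1034·101) = 256944/104434 = 2.46035
Risk in exposed = 636/1670 = 0.38084; risk in unexposed = 101/505 = 0.20000; RR = 1.90419
OR/RR = 2.46035 / 1.90419 = 1.29207
The outcome is not rare, so the OR lies further from 1 than the RR.

1.292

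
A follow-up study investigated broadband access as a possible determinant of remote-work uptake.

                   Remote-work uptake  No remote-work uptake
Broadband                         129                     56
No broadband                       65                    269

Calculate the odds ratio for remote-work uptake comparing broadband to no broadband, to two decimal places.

9.53

Cells: a = 129, b = 56, c = 65, d = 269.
OR = (a·d)/(b·c) = (129 × 269) / (56 × 65) = 34701 / 3640 = 9.53324
The odds of remote-work uptake are about 9.53 times as high in the broadband group.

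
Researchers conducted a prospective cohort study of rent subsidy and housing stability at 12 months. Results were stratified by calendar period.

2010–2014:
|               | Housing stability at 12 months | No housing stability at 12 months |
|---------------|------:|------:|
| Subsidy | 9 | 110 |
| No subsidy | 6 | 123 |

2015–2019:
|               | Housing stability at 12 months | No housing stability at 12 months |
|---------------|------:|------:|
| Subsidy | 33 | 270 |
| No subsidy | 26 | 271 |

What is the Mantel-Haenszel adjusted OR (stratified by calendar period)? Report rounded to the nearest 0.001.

1.349

OR_MH = Σ(aᵢdᵢ/nᵢ) / Σ(bᵢcᵢ/nᵢ), where nᵢ is the stratum total.
Stratum 1 (2010–2014): n = 248; a·d/n = 9·123/248 = 4.4637; b·c/n = 110·6/248 = 2.6613
Stratum 2 (2015–2019): n = 600; a·d/n = 33·271/600 = 14.9050; b·c/n = 270·26/600 = 11.7000
OR_MH = (4.4637 + 14.9050) / (2.6613 + 11.7000) = 19.3687 / 14.3613 = 1.34867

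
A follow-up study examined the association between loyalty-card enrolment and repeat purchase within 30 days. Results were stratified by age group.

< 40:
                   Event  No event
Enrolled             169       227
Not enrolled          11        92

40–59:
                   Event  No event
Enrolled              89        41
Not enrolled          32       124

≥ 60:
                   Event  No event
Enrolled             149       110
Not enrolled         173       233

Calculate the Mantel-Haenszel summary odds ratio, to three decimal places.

3.192

OR_MH = Σ(aᵢdᵢ/nᵢ) / Σ(bᵢcᵢ/nᵢ), where nᵢ is the stratum total.
Stratum 1 (< 40): n = 499; a·d/n = 169·92/499 = 31.1583; b·c/n = 227·11/499 = 5.0040
Stratum 2 (40–59): n = 286; a·d/n = 89·124/286 = 38.5874; b·c/n = 41·32/286 = 4.5874
Stratum 3 (≥ 60): n = 665; a·d/n = 149·233/665 = 52.2060; b·c/n = 110·173/665 = 28.6165
OR_MH = (31.1583 + 38.5874 + 52.2060) / (5.0040 + 4.5874 + 28.6165) = 121.9517 / 38.2080 = 3.19179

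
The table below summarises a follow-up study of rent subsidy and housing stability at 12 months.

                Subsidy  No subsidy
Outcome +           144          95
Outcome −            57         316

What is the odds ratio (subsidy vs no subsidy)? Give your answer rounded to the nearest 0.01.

8.40

Reading the table with exposure as columns: a = 144 (Subsidy, case), b = 57 (Subsidy, non-case), c = 95 (No subsidy, case), d = 316.
OR = (a·d)/(b·c) = (144 × 316) / (57 × 95) = 45504 / 5415 = 8.40332
The odds of housing stability at 12 months are about 8.40 times as high in the subsidy group.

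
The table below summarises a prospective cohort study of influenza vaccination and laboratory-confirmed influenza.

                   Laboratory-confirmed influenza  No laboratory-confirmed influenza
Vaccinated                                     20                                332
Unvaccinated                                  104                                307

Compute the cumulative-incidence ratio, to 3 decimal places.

Cells: a = 20, b = 332, c = 104, d = 307.
Risk in exposed = 20/352 = 0.05682; risk in unexposed = 104/411 = 0.25304.
RR = 0.05682 / 0.25304 = 0.22454
The risk is 78% lower among the exposed than among the unexposed.

0.225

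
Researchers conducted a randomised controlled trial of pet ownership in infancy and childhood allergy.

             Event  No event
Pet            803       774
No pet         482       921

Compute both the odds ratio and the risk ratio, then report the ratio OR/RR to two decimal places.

Cells: a = 803, b = 774, c = 482, d = 921.
OR = (803·921)/(774·482) = 739563/373068 = 1.98238
Risk in exposed = 803/1577 = 0.50919; risk in unexposed = 482/1403 = 0.34355; RR = 1.48216
OR/RR = 1.98238 / 1.48216 = 1.33750
The outcome is not rare, so the OR lies further from 1 than the RR.

1.34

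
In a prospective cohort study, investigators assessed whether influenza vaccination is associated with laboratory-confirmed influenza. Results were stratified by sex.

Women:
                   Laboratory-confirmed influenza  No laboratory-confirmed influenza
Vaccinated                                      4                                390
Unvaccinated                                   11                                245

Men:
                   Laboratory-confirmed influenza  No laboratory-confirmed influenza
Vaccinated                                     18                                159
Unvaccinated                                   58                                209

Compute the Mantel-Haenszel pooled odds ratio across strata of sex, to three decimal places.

OR_MH = Σ(aᵢdᵢ/nᵢ) / Σ(bᵢcᵢ/nᵢ), where nᵢ is the stratum total.
Stratum 1 (Women): n = 650; a·d/n = 4·245/650 = 1.5077; b·c/n = 390·11/650 = 6.6000
Stratum 2 (Men): n = 444; a·d/n = 18·209/444 = 8.4730; b·c/n = 159·58/444 = 20.7703
OR_MH = (1.5077 + 8.4730) / (6.6000 + 20.7703) = 9.9807 / 27.3703 = 0.36465

0.365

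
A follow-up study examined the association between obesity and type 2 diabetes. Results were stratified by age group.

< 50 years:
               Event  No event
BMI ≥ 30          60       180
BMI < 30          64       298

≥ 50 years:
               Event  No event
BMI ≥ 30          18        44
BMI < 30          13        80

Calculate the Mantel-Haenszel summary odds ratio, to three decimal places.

1.708

OR_MH = Σ(aᵢdᵢ/nᵢ) / Σ(bᵢcᵢ/nᵢ), where nᵢ is the stratum total.
Stratum 1 (< 50 years): n = 602; a·d/n = 60·298/602 = 29.7010; b·c/n = 180·64/602 = 19.1362
Stratum 2 (≥ 50 years): n = 155; a·d/n = 18·80/155 = 9.2903; b·c/n = 44·13/155 = 3.6903
OR_MH = (29.7010 + 9.2903) / (19.1362 + 3.6903) = 38.9913 / 22.8265 = 1.70816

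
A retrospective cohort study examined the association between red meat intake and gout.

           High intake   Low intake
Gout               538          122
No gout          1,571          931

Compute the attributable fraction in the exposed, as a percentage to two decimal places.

Reading the table with exposure as columns: a = 538 (High intake, case), b = 1571 (High intake, non-case), c = 122 (Low intake, case), d = 931.
Risk in exposed = 538/2109 = 0.25510; risk in unexposed = 122/1053 = 0.11586.
RR = 0.25510/0.11586 = 2.20178
AR% = (RR − 1)/RR × 100 = (2.20178 − 1)/2.20178 × 100 = 54.5822%

54.58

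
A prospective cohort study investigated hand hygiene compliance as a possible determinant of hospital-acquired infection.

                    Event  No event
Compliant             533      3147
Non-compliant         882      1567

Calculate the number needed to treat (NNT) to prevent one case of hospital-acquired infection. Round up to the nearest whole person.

5

Risk in treated group = 533/3680 = 0.14484; risk in control = 882/2449 = 0.36015.
Absolute risk reduction = 0.36015 − 0.14484 = 0.21531
NNT = 1 / ARR = 1 / 0.21531 = 4.644 → round up → 5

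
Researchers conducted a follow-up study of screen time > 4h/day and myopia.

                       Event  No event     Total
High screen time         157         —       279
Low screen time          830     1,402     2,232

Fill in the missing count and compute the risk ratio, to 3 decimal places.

The missing cell is in the exposed row: 279 − 157 = 122.
So a = 157, b = 122, c = 830, d = 1402.
RR = [a/(a+b)] / [c/(c+d)] = (157/279) / (830/2232) = 0.56272/0.37186 = 1.51325

1.513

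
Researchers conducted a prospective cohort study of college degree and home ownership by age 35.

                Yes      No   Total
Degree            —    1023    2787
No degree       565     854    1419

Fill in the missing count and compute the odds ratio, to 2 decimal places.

2.61

The missing cell is in the exposed row: 2787 − 1023 = 1764.
So a = 1764, b = 1023, c = 565, d = 854.
OR = (a·d)/(b·c) = (1764 × 854) / (1023 × 565) = 1506456 / 577995 = 2.60635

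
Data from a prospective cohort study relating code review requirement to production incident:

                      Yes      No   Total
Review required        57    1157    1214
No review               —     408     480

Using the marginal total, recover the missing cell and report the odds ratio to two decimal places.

0.28

The missing cell is in the unexposed row: 480 − 408 = 72.
So a = 57, b = 1157, c = 72, d = 408.
OR = (a·d)/(b·c) = (57 × 408) / (1157 × 72) = 23256 / 83304 = 0.27917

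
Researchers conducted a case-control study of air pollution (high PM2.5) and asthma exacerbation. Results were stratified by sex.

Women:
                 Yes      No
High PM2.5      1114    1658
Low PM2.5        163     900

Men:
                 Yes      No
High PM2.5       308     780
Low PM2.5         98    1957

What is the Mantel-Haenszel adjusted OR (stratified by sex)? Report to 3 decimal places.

4.781

OR_MH = Σ(aᵢdᵢ/nᵢ) / Σ(bᵢcᵢ/nᵢ), where nᵢ is the stratum total.
Stratum 1 (Women): n = 3835; a·d/n = 1114·900/3835 = 261.4342; b·c/n = 1658·163/3835 = 70.4704
Stratum 2 (Men): n = 3143; a·d/n = 308·1957/3143 = 191.7773; b·c/n = 780·98/3143 = 24.3207
OR_MH = (261.4342 + 191.7773) / (70.4704 + 24.3207) = 453.2114 / 94.7911 = 4.78116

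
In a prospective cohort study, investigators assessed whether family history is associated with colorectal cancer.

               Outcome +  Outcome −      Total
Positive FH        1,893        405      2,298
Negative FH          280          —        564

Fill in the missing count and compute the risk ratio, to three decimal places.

The missing cell is in the unexposed row: 564 − 280 = 284.
So a = 1893, b = 405, c = 280, d = 284.
RR = [a/(a+b)] / [c/(c+d)] = (1893/2298) / (280/564) = 0.82376/0.49645 = 1.65929

1.659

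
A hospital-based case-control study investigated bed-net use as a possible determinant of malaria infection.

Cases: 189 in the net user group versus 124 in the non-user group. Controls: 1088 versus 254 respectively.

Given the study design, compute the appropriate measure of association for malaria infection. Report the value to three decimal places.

0.356

From the description: a = 189, b = 1088, c = 124, d = 254.
This is a hospital-based case-control study: participants were sampled on outcome status, so risks in the source population cannot be estimated directly — relative risk is not valid here. The odds ratio is the appropriate measure.
OR = (a·d)/(b·c) = (189 × 254) / (1088 × 124) = 48006 / 134912 = 0.35583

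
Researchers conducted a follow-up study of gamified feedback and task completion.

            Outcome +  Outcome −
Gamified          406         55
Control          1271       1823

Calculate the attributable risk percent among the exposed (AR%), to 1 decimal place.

53.4

Cells: a = 406, b = 55, c = 1271, d = 1823.
Risk in exposed = 406/461 = 0.88069; risk in unexposed = 1271/3094 = 0.41080.
RR = 0.88069/0.41080 = 2.14388
AR% = (RR − 1)/RR × 100 = (2.14388 − 1)/2.14388 × 100 = 53.3555%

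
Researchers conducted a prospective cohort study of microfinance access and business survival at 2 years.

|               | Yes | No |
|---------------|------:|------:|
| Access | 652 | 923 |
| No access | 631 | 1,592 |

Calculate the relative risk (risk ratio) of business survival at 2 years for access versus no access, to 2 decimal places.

Cells: a = 652, b = 923, c = 631, d = 1592.
Risk in exposed = 652/1575 = 0.41397; risk in unexposed = 631/2223 = 0.28385.
RR = 0.41397 / 0.28385 = 1.45840
The risk among the exposed is 1.46 times that among the unexposed.

1.46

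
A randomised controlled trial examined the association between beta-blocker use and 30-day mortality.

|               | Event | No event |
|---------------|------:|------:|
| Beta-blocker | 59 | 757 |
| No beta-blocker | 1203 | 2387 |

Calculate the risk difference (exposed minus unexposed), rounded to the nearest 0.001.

Cells: a = 59, b = 757, c = 1203, d = 2387.
Risk in exposed = 59/816 = 0.072304; risk in unexposed = 1203/3590 = 0.335097.
Risk difference = 0.072304 − 0.335097 = -0.262794

-0.263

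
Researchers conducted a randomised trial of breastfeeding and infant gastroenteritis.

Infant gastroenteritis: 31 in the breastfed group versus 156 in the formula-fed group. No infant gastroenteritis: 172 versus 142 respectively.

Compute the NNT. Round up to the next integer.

Risk in treated group = 31/203 = 0.15271; risk in control = 156/298 = 0.52349.
Absolute risk reduction = 0.52349 − 0.15271 = 0.37078
NNT = 1 / ARR = 1 / 0.37078 = 2.697 → round up → 3

3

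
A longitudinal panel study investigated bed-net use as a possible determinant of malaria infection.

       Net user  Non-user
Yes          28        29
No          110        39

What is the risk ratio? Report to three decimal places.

Reading the table with exposure as columns: a = 28 (Net user, case), b = 110 (Net user, non-case), c = 29 (Non-user, case), d = 39.
Risk in exposed = 28/138 = 0.20290; risk in unexposed = 29/68 = 0.42647.
RR = 0.20290 / 0.42647 = 0.47576
The risk is 52% lower among the exposed than among the unexposed.

0.476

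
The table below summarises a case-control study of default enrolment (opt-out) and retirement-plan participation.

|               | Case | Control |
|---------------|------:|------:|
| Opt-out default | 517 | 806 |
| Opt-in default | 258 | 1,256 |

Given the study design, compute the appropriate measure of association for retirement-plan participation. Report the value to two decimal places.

Cells: a = 517, b = 806, c = 258, d = 1256.
This is a case-control study: participants were sampled on outcome status, so risks in the source population cannot be estimated directly — relative risk is not valid here. The odds ratio is the appropriate measure.
OR = (a·d)/(b·c) = (517 × 1256) / (806 × 258) = 649352 / 207948 = 3.12267

3.12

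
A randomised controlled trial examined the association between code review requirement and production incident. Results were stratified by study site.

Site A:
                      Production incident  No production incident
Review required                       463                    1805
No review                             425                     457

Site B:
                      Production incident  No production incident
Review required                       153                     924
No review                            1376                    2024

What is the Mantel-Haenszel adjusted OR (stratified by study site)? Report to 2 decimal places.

0.26

OR_MH = Σ(aᵢdᵢ/nᵢ) / Σ(bᵢcᵢ/nᵢ), where nᵢ is the stratum total.
Stratum 1 (Site A): n = 3150; a·d/n = 463·457/3150 = 67.1717; b·c/n = 1805·425/3150 = 243.5317
Stratum 2 (Site B): n = 4477; a·d/n = 153·2024/4477 = 69.1695; b·c/n = 924·1376/4477 = 283.9902
OR_MH = (67.1717 + 69.1695) / (243.5317 + 283.9902) = 136.3413 / 527.5219 = 0.25846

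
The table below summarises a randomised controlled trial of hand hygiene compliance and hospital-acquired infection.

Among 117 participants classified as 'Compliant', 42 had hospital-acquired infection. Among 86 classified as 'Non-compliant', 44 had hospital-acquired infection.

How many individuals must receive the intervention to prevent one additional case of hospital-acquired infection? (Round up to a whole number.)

7

Risk in treated group = 42/117 = 0.35897; risk in control = 44/86 = 0.51163.
Absolute risk reduction = 0.51163 − 0.35897 = 0.15265
NNT = 1 / ARR = 1 / 0.15265 = 6.551 → round up → 7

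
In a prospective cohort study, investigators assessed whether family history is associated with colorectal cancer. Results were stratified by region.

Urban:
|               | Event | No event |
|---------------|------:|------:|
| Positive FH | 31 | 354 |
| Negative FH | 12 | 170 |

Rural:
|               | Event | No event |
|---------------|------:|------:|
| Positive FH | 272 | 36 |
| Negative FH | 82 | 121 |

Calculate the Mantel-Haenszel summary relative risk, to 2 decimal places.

2.05

RR_MH = Σ(aᵢ·n₀ᵢ/nᵢ) / Σ(cᵢ·n₁ᵢ/nᵢ), with n₁ᵢ = aᵢ+bᵢ (exposed), n₀ᵢ = cᵢ+dᵢ (unexposed), nᵢ = n₁ᵢ+n₀ᵢ.
Stratum 1 (Urban): n₁ = 385, n₀ = 182, n = 567; a·n₀/n = 31·182/567 = 9.9506; c·n₁/n = 12·385/567 = 8.1481
Stratum 2 (Rural): n₁ = 308, n₀ = 203, n = 511; a·n₀/n = 272·203/511 = 108.0548; c·n₁/n = 82·308/511 = 49.4247
RR_MH = (9.9506 + 108.0548) / (8.1481 + 49.4247) = 118.0054 / 57.5728 = 2.04967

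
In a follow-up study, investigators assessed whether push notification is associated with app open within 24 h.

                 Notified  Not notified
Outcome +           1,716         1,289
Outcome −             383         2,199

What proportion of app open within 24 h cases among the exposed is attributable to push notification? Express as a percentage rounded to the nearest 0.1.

Reading the table with exposure as columns: a = 1716 (Notified, case), b = 383 (Notified, non-case), c = 1289 (Not notified, case), d = 2199.
Risk in exposed = 1716/2099 = 0.81753; risk in unexposed = 1289/3488 = 0.36955.
RR = 0.81753/0.36955 = 2.21222
AR% = (RR − 1)/RR × 100 = (2.21222 − 1)/2.21222 × 100 = 54.7965%

54.8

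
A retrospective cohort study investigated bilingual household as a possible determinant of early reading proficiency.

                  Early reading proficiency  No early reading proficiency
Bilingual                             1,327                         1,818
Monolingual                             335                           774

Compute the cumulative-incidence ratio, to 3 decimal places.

1.397

Cells: a = 1327, b = 1818, c = 335, d = 774.
Risk in exposed = 1327/3145 = 0.42194; risk in unexposed = 335/1109 = 0.30207.
RR = 0.42194 / 0.30207 = 1.39681
The risk among the exposed is 1.40 times that among the unexposed.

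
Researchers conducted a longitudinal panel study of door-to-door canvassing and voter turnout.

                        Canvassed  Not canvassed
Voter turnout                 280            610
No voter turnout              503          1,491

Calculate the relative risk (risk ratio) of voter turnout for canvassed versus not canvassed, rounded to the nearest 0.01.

Reading the table with exposure as columns: a = 280 (Canvassed, case), b = 503 (Canvassed, non-case), c = 610 (Not canvassed, case), d = 1491.
Risk in exposed = 280/783 = 0.35760; risk in unexposed = 610/2101 = 0.29034.
RR = 0.35760 / 0.29034 = 1.23166
The risk among the exposed is 1.23 times that among the unexposed.

1.23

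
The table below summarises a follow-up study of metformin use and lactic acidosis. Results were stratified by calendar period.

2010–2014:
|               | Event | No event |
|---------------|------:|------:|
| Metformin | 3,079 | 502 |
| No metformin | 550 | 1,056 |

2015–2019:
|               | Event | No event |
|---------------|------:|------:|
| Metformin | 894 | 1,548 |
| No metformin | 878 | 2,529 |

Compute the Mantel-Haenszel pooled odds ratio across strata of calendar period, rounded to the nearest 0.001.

3.548

OR_MH = Σ(aᵢdᵢ/nᵢ) / Σ(bᵢcᵢ/nᵢ), where nᵢ is the stratum total.
Stratum 1 (2010–2014): n = 5187; a·d/n = 3079·1056/5187 = 626.8409; b·c/n = 502·550/5187 = 53.2292
Stratum 2 (2015–2019): n = 5849; a·d/n = 894·2529/5849 = 386.5492; b·c/n = 1548·878/5849 = 232.3720
OR_MH = (626.8409 + 386.5492) / (53.2292 + 232.3720) = 1013.3901 / 285.6013 = 3.54827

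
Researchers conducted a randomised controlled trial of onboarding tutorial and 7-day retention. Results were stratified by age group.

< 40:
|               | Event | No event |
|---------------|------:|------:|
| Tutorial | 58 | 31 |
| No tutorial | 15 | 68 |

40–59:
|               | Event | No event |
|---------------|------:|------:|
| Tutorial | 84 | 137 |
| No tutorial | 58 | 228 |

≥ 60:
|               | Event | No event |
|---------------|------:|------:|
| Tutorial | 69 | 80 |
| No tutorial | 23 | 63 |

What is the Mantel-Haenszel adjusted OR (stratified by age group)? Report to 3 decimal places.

OR_MH = Σ(aᵢdᵢ/nᵢ) / Σ(bᵢcᵢ/nᵢ), where nᵢ is the stratum total.
Stratum 1 (< 40): n = 172; a·d/n = 58·68/172 = 22.9302; b·c/n = 31·15/172 = 2.7035
Stratum 2 (40–59): n = 507; a·d/n = 84·228/507 = 37.7751; b·c/n = 137·58/507 = 15.6726
Stratum 3 (≥ 60): n = 235; a·d/n = 69·63/235 = 18.4979; b·c/n = 80·23/235 = 7.8298
OR_MH = (22.9302 + 37.7751 + 18.4979) / (2.7035 + 15.6726 + 7.8298) = 79.2033 / 26.2059 = 3.02235

3.022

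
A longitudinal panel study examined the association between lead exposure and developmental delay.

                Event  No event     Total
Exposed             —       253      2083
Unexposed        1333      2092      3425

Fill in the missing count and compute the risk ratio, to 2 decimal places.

2.26

The missing cell is in the exposed row: 2083 − 253 = 1830.
So a = 1830, b = 253, c = 1333, d = 2092.
RR = [a/(a+b)] / [c/(c+d)] = (1830/2083) / (1333/3425) = 0.87854/0.38920 = 2.25732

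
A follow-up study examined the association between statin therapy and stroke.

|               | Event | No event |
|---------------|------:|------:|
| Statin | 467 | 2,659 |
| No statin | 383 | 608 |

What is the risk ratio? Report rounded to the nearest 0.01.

0.39

Cells: a = 467, b = 2659, c = 383, d = 608.
Risk in exposed = 467/3126 = 0.14939; risk in unexposed = 383/991 = 0.38648.
RR = 0.14939 / 0.38648 = 0.38655
The risk is 61% lower among the exposed than among the unexposed.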